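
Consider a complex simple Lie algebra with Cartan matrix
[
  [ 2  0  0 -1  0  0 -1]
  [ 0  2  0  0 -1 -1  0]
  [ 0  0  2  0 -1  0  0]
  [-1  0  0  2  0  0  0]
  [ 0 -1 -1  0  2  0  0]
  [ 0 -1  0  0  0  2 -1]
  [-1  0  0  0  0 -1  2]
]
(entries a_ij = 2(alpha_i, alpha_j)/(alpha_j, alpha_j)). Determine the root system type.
type A_7

The matrix has rank 7 with 2's on the diagonal. Reading the off-diagonal entries as Dynkin edges (a single edge where a_ij = a_ji = -1; a double or triple edge where a_ij * a_ji = 2 or 3), the diagram is a chain of 7 nodes with single edges (A_7). One simple-root ordering that puts it in standard form is (alpha_3, alpha_5, alpha_2, alpha_6, alpha_7, alpha_1, alpha_4). So the algebra is type A_7, i.e. sl(8).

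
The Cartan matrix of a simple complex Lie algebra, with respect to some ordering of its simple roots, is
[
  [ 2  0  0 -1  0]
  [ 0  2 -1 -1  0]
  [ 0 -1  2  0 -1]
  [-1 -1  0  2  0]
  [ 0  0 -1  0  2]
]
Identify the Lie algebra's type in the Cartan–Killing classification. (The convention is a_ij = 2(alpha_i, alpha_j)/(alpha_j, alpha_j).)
The matrix has rank 5 with 2's on the diagonal. Reading the off-diagonal entries as Dynkin edges (a single edge where a_ij = a_ji = -1; a double or triple edge where a_ij * a_ji = 2 or 3), the diagram is a chain of 5 nodes with single edges (A_5). One simple-root ordering that puts it in standard form is (alpha_5, alpha_3, alpha_2, alpha_4, alpha_1). So the algebra is type A_5, i.e. sl(6).

A5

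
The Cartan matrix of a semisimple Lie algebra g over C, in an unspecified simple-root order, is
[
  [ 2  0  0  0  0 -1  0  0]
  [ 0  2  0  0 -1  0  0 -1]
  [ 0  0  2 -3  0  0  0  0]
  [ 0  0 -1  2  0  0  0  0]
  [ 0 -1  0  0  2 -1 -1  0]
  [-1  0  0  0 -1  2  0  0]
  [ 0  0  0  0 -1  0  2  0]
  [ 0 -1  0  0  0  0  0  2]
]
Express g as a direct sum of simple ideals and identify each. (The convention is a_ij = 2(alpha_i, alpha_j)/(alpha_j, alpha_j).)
The diagram associated to this matrix has two connected components: the simple roots {alpha_1, alpha_2, alpha_5, alpha_6, alpha_7, alpha_8} form a chain of 5 nodes with one extra node attached to the third node from one end (E_6), and {alpha_3, alpha_4} form two nodes joined by a triple edge (G_2). A semisimple Lie algebra decomposes uniquely as the direct sum of simple ideals, one per connected component of its Dynkin diagram, so g ≅ E_6 ⊕ G_2 (dimension 78 + 14 = 92).

E_6 + G_2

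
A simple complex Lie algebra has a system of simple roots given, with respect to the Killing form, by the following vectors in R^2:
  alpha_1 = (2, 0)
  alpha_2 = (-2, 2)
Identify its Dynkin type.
B_2 (so(5))

Compute the Cartan integers a_ij = 2(alpha_i, alpha_j)/(alpha_j, alpha_j); the resulting 2x2 Cartan matrix is
[[2, -1], [-2, 2]].
The roots have two lengths (squared-length ratio 2:1); the short ones are alpha_{1}. The associated Dynkin diagram is a chain of 2 nodes with a double edge at one end; the terminal node there is the unique short simple root (B_2), so the type is B_2 (the algebra so(5)).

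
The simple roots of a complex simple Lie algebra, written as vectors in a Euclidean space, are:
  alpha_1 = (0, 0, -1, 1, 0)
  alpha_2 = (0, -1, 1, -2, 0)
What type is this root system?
G_2

Compute the Cartan integers a_ij = 2(alpha_i, alpha_j)/(alpha_j, alpha_j); the resulting 2x2 Cartan matrix is
[[2, -1], [-3, 2]].
The roots have two lengths (squared-length ratio 3:1); the short ones are alpha_{1}. The associated Dynkin diagram is two nodes joined by a triple edge (G_2), so the type is G_2.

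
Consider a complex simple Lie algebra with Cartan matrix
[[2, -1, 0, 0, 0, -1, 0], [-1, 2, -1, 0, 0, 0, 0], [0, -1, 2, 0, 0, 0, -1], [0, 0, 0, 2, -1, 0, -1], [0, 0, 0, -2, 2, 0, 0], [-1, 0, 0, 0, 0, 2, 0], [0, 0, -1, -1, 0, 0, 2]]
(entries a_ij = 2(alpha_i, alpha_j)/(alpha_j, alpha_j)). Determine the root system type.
type C_7

The matrix has rank 7 with 2's on the diagonal. Reading the off-diagonal entries as Dynkin edges (a single edge where a_ij = a_ji = -1; a double or triple edge where a_ij * a_ji = 2 or 3), the diagram is a chain of 7 nodes with a double edge at one end; the terminal node there is the unique long simple root (C_7). One simple-root ordering that puts it in standard form is (alpha_6, alpha_1, alpha_2, alpha_3, alpha_7, alpha_4, alpha_5). So the algebra is type C_7, i.e. sp(14).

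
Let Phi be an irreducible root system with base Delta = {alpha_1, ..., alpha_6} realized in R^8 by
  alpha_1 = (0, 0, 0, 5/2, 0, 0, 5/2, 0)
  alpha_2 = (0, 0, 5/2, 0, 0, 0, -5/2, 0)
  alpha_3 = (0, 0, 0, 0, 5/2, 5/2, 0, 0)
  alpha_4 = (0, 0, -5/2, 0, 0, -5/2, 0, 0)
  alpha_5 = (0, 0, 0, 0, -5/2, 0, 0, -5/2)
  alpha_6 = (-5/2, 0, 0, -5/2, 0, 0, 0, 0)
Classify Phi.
Compute the Cartan integers a_ij = 2(alpha_i, alpha_j)/(alpha_j, alpha_j); the resulting 6x6 Cartan matrix is
[[2, -1, 0, 0, 0, -1], [-1, 2, 0, -1, 0, 0], [0, 0, 2, -1, -1, 0], [0, -1, -1, 2, 0, 0], [0, 0, -1, 0, 2, 0], [-1, 0, 0, 0, 0, 2]].
All simple roots have the same length, so the diagram is simply laced. The associated Dynkin diagram is a chain of 6 nodes with single edges (A_6), so the type is A_6 (the algebra sl(7)).

A_6 (sl(7))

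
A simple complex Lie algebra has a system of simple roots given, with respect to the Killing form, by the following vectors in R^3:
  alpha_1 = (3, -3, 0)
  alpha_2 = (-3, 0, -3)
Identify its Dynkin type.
type A_2

Compute the Cartan integers a_ij = 2(alpha_i, alpha_j)/(alpha_j, alpha_j); the resulting 2x2 Cartan matrix is
[[2, -1], [-1, 2]].
All simple roots have the same length, so the diagram is simply laced. The associated Dynkin diagram is a chain of 2 nodes with single edges (A_2), so the type is A_2 (the algebra sl(3)).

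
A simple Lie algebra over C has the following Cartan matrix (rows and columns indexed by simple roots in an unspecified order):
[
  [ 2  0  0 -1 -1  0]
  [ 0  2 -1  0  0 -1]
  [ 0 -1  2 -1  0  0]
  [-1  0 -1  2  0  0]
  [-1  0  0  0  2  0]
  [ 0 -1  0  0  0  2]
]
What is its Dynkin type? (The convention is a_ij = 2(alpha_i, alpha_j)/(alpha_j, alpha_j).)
A_6

The matrix has rank 6 with 2's on the diagonal. Reading the off-diagonal entries as Dynkin edges (a single edge where a_ij = a_ji = -1; a double or triple edge where a_ij * a_ji = 2 or 3), the diagram is a chain of 6 nodes with single edges (A_6). One simple-root ordering that puts it in standard form is (alpha_6, alpha_2, alpha_3, alpha_4, alpha_1, alpha_5). So the algebra is type A_6, i.e. sl(7).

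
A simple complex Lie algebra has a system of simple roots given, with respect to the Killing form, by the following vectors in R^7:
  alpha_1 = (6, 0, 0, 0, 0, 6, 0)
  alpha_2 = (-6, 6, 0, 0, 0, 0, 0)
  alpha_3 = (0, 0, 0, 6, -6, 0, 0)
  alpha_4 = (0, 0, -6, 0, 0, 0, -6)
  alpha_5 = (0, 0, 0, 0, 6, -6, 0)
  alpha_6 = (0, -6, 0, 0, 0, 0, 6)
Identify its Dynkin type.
Compute the Cartan integers a_ij = 2(alpha_i, alpha_j)/(alpha_j, alpha_j); the resulting 6x6 Cartan matrix is
[[2, -1, 0, 0, -1, 0], [-1, 2, 0, 0, 0, -1], [0, 0, 2, 0, -1, 0], [0, 0, 0, 2, 0, -1], [-1, 0, -1, 0, 2, 0], [0, -1, 0, -1, 0, 2]].
All simple roots have the same length, so the diagram is simply laced. The associated Dynkin diagram is a chain of 6 nodes with single edges (A_6), so the type is A_6 (the algebra sl(7)).

type A_6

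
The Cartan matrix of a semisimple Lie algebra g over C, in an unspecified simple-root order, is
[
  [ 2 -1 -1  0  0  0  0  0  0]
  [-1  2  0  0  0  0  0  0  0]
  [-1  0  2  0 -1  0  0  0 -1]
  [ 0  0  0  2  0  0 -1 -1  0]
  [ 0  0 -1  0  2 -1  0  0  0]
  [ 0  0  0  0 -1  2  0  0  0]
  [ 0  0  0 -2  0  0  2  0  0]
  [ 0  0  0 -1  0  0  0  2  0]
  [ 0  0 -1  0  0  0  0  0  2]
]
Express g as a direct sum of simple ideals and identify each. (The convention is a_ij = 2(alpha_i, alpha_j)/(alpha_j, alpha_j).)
C_3 ⊕ E_6

The diagram associated to this matrix has two connected components: the simple roots {alpha_4, alpha_7, alpha_8} form a chain of 3 nodes with a double edge at one end; the terminal node there is the unique long simple root (C_3), and {alpha_1, alpha_2, alpha_3, alpha_5, alpha_6, alpha_9} form a chain of 5 nodes with one extra node attached to the third node from one end (E_6). A semisimple Lie algebra decomposes uniquely as the direct sum of simple ideals, one per connected component of its Dynkin diagram, so g ≅ C_3 ⊕ E_6 (dimension 21 + 78 = 99).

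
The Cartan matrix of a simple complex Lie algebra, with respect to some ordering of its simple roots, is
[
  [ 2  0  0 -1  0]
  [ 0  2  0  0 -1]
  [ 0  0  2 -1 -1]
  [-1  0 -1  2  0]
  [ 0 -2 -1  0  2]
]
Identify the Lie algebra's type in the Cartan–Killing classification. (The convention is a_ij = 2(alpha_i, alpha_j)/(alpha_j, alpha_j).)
The matrix has rank 5 with 2's on the diagonal. Reading the off-diagonal entries as Dynkin edges (a single edge where a_ij = a_ji = -1; a double or triple edge where a_ij * a_ji = 2 or 3), the diagram is a chain of 5 nodes with a double edge at one end; the terminal node there is the unique short simple root (B_5). One simple-root ordering that puts it in standard form is (alpha_1, alpha_4, alpha_3, alpha_5, alpha_2). So the algebra is type B_5, i.e. so(11).

B5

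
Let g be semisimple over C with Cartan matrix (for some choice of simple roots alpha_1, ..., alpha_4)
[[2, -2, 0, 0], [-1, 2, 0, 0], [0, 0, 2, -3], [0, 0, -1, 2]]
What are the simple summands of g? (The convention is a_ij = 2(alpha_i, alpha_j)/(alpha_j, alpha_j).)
B_2 + G_2

The diagram associated to this matrix has two connected components: the simple roots {alpha_1, alpha_2} form a chain of 2 nodes with a double edge at one end; the terminal node there is the unique short simple root (B_2), and {alpha_3, alpha_4} form two nodes joined by a triple edge (G_2). A semisimple Lie algebra decomposes uniquely as the direct sum of simple ideals, one per connected component of its Dynkin diagram, so g ≅ B_2 ⊕ G_2 (dimension 10 + 14 = 24).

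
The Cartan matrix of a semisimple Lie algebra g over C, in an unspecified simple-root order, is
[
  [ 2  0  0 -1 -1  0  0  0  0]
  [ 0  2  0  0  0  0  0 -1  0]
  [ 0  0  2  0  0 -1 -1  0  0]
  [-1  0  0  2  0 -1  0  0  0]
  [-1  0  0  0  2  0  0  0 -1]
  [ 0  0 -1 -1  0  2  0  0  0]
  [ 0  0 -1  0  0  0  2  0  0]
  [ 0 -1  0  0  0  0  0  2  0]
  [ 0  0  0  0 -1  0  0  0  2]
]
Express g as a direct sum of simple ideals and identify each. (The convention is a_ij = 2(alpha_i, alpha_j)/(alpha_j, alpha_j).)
A2 ⊕ A7

The diagram associated to this matrix has two connected components: the simple roots {alpha_2, alpha_8} form a chain of 2 nodes with single edges (A_2), and {alpha_1, alpha_3, alpha_4, alpha_5, alpha_6, alpha_7, alpha_9} form a chain of 7 nodes with single edges (A_7). A semisimple Lie algebra decomposes uniquely as the direct sum of simple ideals, one per connected component of its Dynkin diagram, so g ≅ A_2 ⊕ A_7 (dimension 8 + 63 = 71).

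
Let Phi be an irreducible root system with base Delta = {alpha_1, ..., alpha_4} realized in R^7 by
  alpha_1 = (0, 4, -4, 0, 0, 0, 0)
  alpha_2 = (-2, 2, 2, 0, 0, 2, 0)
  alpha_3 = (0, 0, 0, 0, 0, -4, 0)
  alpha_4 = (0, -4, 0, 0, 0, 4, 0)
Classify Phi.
type F_4

Compute the Cartan integers a_ij = 2(alpha_i, alpha_j)/(alpha_j, alpha_j); the resulting 4x4 Cartan matrix is
[[2, 0, 0, -1], [0, 2, -1, 0], [0, -1, 2, -1], [-1, 0, -2, 2]].
The roots have two lengths (squared-length ratio 2:1); the short ones are alpha_{2,3}. The associated Dynkin diagram is a chain of 4 nodes with a double edge between the middle two (F_4), so the type is F_4.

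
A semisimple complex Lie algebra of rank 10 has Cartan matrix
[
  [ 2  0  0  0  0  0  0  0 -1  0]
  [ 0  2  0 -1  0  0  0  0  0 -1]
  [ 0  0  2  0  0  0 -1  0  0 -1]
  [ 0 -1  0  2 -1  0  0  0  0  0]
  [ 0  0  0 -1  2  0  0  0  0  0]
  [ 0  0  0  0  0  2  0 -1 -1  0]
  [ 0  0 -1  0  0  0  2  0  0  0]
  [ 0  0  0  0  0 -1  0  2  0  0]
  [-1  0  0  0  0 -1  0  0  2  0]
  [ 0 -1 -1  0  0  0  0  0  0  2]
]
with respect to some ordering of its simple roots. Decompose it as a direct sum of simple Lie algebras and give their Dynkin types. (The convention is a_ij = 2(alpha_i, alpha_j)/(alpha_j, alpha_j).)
A4 ⊕ A6

The diagram associated to this matrix has two connected components: the simple roots {alpha_1, alpha_6, alpha_8, alpha_9} form a chain of 4 nodes with single edges (A_4), and {alpha_2, alpha_3, alpha_4, alpha_5, alpha_7, alpha_10} form a chain of 6 nodes with single edges (A_6). A semisimple Lie algebra decomposes uniquely as the direct sum of simple ideals, one per connected component of its Dynkin diagram, so g ≅ A_4 ⊕ A_6 (dimension 24 + 48 = 72).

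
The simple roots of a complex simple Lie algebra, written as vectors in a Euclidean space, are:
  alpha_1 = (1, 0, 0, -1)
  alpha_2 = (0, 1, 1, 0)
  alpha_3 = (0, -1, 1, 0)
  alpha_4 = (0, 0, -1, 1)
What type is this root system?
type D_4

Compute the Cartan integers a_ij = 2(alpha_i, alpha_j)/(alpha_j, alpha_j); the resulting 4x4 Cartan matrix is
[[2, 0, 0, -1], [0, 2, 0, -1], [0, 0, 2, -1], [-1, -1, -1, 2]].
All simple roots have the same length, so the diagram is simply laced. The associated Dynkin diagram is a chain of 2 nodes with a fork of two nodes at one end (D_4), so the type is D_4 (the algebra so(8)).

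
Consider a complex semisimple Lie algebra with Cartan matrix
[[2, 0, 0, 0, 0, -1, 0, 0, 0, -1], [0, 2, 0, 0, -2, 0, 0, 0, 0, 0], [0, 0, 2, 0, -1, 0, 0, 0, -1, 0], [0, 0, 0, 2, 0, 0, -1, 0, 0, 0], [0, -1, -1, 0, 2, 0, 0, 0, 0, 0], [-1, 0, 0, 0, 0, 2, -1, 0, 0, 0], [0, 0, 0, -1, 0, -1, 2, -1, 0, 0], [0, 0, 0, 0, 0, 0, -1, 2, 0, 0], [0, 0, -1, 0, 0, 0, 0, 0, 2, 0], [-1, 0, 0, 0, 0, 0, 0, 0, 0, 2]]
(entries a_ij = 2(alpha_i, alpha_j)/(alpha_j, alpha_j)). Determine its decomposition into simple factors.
type C_4 ⊕ type D_6

The diagram associated to this matrix has two connected components: the simple roots {alpha_2, alpha_3, alpha_5, alpha_9} form a chain of 4 nodes with a double edge at one end; the terminal node there is the unique long simple root (C_4), and {alpha_1, alpha_4, alpha_6, alpha_7, alpha_8, alpha_10} form a chain of 4 nodes with a fork of two nodes at one end (D_6). A semisimple Lie algebra decomposes uniquely as the direct sum of simple ideals, one per connected component of its Dynkin diagram, so g ≅ C_4 ⊕ D_6 (dimension 36 + 66 = 102).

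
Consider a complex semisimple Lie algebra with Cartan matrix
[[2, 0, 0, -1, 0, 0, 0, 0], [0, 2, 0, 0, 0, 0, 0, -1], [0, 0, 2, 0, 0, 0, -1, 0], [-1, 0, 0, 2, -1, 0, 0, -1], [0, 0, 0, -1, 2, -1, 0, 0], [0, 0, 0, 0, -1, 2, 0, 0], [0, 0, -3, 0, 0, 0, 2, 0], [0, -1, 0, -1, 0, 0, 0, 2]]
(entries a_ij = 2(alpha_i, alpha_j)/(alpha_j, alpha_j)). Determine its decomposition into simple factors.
type E_6 ⊕ type G_2

The diagram associated to this matrix has two connected components: the simple roots {alpha_1, alpha_2, alpha_4, alpha_5, alpha_6, alpha_8} form a chain of 5 nodes with one extra node attached to the third node from one end (E_6), and {alpha_3, alpha_7} form two nodes joined by a triple edge (G_2). A semisimple Lie algebra decomposes uniquely as the direct sum of simple ideals, one per connected component of its Dynkin diagram, so g ≅ E_6 ⊕ G_2 (dimension 78 + 14 = 92).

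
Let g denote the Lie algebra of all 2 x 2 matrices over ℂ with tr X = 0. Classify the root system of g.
A_1

This is sl(2), which has dimension 2^2 - 1 = 3 and rank 2 - 1 = 1 (a Cartan subalgebra is the diagonal traceless matrices). In the classification of classical Lie algebras, the special linear algebra sl(n+1) has type A_n; here n = 1, so the Dynkin diagram is a chain of 1 nodes with single edges (A_1). Hence the type is A_1.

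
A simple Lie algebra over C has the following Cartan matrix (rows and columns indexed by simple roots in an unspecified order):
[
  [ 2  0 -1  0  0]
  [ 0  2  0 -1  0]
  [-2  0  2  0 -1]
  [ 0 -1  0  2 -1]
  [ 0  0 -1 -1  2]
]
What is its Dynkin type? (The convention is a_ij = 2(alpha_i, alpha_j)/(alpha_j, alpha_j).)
B_5 (so(11))

The matrix has rank 5 with 2's on the diagonal. Reading the off-diagonal entries as Dynkin edges (a single edge where a_ij = a_ji = -1; a double or triple edge where a_ij * a_ji = 2 or 3), the diagram is a chain of 5 nodes with a double edge at one end; the terminal node there is the unique short simple root (B_5). One simple-root ordering that puts it in standard form is (alpha_2, alpha_4, alpha_5, alpha_3, alpha_1). So the algebra is type B_5, i.e. so(11).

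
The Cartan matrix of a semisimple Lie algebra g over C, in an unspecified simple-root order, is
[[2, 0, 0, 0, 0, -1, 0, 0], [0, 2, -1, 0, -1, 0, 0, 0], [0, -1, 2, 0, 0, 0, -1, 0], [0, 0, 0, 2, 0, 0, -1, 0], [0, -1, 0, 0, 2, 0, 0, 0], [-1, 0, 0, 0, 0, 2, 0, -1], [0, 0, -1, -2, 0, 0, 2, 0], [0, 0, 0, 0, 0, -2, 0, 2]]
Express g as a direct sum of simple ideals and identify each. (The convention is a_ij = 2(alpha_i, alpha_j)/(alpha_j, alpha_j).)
B_5 ⊕ C_3

The diagram associated to this matrix has two connected components: the simple roots {alpha_2, alpha_3, alpha_4, alpha_5, alpha_7} form a chain of 5 nodes with a double edge at one end; the terminal node there is the unique short simple root (B_5), and {alpha_1, alpha_6, alpha_8} form a chain of 3 nodes with a double edge at one end; the terminal node there is the unique long simple root (C_3). A semisimple Lie algebra decomposes uniquely as the direct sum of simple ideals, one per connected component of its Dynkin diagram, so g ≅ B_5 ⊕ C_3 (dimension 55 + 21 = 76).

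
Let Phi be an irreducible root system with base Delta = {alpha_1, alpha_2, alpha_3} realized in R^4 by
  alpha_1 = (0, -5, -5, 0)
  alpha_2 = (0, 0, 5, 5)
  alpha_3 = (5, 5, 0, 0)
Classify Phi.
A_3 (sl(4))

Compute the Cartan integers a_ij = 2(alpha_i, alpha_j)/(alpha_j, alpha_j); the resulting 3x3 Cartan matrix is
[[2, -1, -1], [-1, 2, 0], [-1, 0, 2]].
All simple roots have the same length, so the diagram is simply laced. The associated Dynkin diagram is a chain of 3 nodes with single edges (A_3), so the type is A_3 (the algebra sl(4)).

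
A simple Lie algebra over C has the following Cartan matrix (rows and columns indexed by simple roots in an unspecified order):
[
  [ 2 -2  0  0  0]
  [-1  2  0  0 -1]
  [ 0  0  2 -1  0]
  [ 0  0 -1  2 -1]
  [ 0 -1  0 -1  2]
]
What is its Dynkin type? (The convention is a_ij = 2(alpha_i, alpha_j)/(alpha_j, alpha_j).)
The matrix has rank 5 with 2's on the diagonal. Reading the off-diagonal entries as Dynkin edges (a single edge where a_ij = a_ji = -1; a double or triple edge where a_ij * a_ji = 2 or 3), the diagram is a chain of 5 nodes with a double edge at one end; the terminal node there is the unique long simple root (C_5). One simple-root ordering that puts it in standard form is (alpha_3, alpha_4, alpha_5, alpha_2, alpha_1). So the algebra is type C_5, i.e. sp(10).

C5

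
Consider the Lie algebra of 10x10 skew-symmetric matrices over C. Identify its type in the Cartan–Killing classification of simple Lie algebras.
This is so(10) with 10 even, which has dimension 10(10-1)/2 = 45 and rank 10/2 = 5. In the classification of classical Lie algebras, the orthogonal algebra so(2n) in an even number of variables has type D_n; here n = 5, so the Dynkin diagram is a chain of 3 nodes with a fork of two nodes at one end (D_5). Hence the type is D_5.

type D_5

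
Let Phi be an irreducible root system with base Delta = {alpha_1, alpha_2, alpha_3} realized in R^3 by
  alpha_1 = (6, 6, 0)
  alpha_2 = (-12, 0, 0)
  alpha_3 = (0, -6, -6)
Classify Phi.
Compute the Cartan integers a_ij = 2(alpha_i, alpha_j)/(alpha_j, alpha_j); the resulting 3x3 Cartan matrix is
[[2, -1, -1], [-2, 2, 0], [-1, 0, 2]].
The roots have two lengths (squared-length ratio 2:1); the short ones are alpha_{1,3}. The associated Dynkin diagram is a chain of 3 nodes with a double edge at one end; the terminal node there is the unique long simple root (C_3), so the type is C_3 (the algebra sp(6)).

C_3 (sp(6))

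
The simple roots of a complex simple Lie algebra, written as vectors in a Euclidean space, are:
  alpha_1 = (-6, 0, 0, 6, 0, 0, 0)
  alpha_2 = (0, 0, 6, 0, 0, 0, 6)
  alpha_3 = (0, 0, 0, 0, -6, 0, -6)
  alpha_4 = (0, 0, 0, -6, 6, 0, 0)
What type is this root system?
A_4 (sl(5))

Compute the Cartan integers a_ij = 2(alpha_i, alpha_j)/(alpha_j, alpha_j); the resulting 4x4 Cartan matrix is
[[2, 0, 0, -1], [0, 2, -1, 0], [0, -1, 2, -1], [-1, 0, -1, 2]].
All simple roots have the same length, so the diagram is simply laced. The associated Dynkin diagram is a chain of 4 nodes with single edges (A_4), so the type is A_4 (the algebra sl(5)).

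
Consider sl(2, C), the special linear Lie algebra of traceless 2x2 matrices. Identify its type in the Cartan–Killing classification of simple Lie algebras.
This is sl(2), which has dimension 2^2 - 1 = 3 and rank 2 - 1 = 1 (a Cartan subalgebra is the diagonal traceless matrices). In the classification of classical Lie algebras, the special linear algebra sl(n+1) has type A_n; here n = 1, so the Dynkin diagram is a chain of 1 nodes with single edges (A_1). Hence the type is A_1.

A_1 (sl(2))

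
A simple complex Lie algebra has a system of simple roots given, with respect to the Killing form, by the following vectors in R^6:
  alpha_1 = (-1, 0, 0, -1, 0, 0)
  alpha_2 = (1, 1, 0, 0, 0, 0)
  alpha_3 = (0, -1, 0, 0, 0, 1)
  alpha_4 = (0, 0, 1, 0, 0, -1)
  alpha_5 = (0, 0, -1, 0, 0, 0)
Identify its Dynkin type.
type B_5

Compute the Cartan integers a_ij = 2(alpha_i, alpha_j)/(alpha_j, alpha_j); the resulting 5x5 Cartan matrix is
[[2, -1, 0, 0, 0], [-1, 2, -1, 0, 0], [0, -1, 2, -1, 0], [0, 0, -1, 2, -2], [0, 0, 0, -1, 2]].
The roots have two lengths (squared-length ratio 2:1); the short ones are alpha_{5}. The associated Dynkin diagram is a chain of 5 nodes with a double edge at one end; the terminal node there is the unique short simple root (B_5), so the type is B_5 (the algebra so(11)).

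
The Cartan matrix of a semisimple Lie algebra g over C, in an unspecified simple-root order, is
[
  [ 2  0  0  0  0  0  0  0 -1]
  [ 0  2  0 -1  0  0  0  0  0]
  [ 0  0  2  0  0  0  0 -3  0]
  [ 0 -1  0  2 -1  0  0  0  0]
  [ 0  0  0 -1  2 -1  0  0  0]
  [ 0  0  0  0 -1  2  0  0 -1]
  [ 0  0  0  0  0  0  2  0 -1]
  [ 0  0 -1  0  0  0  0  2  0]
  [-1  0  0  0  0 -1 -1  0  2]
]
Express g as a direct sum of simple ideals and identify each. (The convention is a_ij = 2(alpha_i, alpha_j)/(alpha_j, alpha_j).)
The diagram associated to this matrix has two connected components: the simple roots {alpha_1, alpha_2, alpha_4, alpha_5, alpha_6, alpha_7, alpha_9} form a chain of 5 nodes with a fork of two nodes at one end (D_7), and {alpha_3, alpha_8} form two nodes joined by a triple edge (G_2). A semisimple Lie algebra decomposes uniquely as the direct sum of simple ideals, one per connected component of its Dynkin diagram, so g ≅ D_7 ⊕ G_2 (dimension 91 + 14 = 105).

type D_7 + type G_2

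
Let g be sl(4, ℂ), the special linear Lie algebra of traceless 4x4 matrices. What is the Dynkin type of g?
This is sl(4), which has dimension 4^2 - 1 = 15 and rank 4 - 1 = 3 (a Cartan subalgebra is the diagonal traceless matrices). In the classification of classical Lie algebras, the special linear algebra sl(n+1) has type A_n; here n = 3, so the Dynkin diagram is a chain of 3 nodes with single edges (A_3). Hence the type is A_3.

type A_3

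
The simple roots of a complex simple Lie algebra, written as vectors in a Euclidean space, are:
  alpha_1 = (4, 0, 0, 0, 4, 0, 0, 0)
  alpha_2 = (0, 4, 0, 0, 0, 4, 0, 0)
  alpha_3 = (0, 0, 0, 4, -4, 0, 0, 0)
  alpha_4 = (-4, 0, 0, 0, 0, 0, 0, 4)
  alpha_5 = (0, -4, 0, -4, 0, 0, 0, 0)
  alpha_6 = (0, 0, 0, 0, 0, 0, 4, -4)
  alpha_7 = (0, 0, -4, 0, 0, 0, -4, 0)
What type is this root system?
A_7

Compute the Cartan integers a_ij = 2(alpha_i, alpha_j)/(alpha_j, alpha_j); the resulting 7x7 Cartan matrix is
[[2, 0, -1, -1, 0, 0, 0], [0, 2, 0, 0, -1, 0, 0], [-1, 0, 2, 0, -1, 0, 0], [-1, 0, 0, 2, 0, -1, 0], [0, -1, -1, 0, 2, 0, 0], [0, 0, 0, -1, 0, 2, -1], [0, 0, 0, 0, 0, -1, 2]].
All simple roots have the same length, so the diagram is simply laced. The associated Dynkin diagram is a chain of 7 nodes with single edges (A_7), so the type is A_7 (the algebra sl(8)).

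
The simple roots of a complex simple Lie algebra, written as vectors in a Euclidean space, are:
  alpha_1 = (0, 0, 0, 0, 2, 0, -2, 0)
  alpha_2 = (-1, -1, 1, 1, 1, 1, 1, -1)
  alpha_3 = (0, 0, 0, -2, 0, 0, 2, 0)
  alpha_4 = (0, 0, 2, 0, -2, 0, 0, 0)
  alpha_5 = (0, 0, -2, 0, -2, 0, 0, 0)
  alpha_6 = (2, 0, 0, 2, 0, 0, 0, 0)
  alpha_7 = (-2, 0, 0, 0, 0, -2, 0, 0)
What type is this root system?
Compute the Cartan integers a_ij = 2(alpha_i, alpha_j)/(alpha_j, alpha_j); the resulting 7x7 Cartan matrix is
[[2, 0, -1, -1, -1, 0, 0], [0, 2, 0, 0, -1, 0, 0], [-1, 0, 2, 0, 0, -1, 0], [-1, 0, 0, 2, 0, 0, 0], [-1, -1, 0, 0, 2, 0, 0], [0, 0, -1, 0, 0, 2, -1], [0, 0, 0, 0, 0, -1, 2]].
All simple roots have the same length, so the diagram is simply laced. The associated Dynkin diagram is a chain of 6 nodes with one extra node attached to the third node from one end (E_7), so the type is E_7.

E_7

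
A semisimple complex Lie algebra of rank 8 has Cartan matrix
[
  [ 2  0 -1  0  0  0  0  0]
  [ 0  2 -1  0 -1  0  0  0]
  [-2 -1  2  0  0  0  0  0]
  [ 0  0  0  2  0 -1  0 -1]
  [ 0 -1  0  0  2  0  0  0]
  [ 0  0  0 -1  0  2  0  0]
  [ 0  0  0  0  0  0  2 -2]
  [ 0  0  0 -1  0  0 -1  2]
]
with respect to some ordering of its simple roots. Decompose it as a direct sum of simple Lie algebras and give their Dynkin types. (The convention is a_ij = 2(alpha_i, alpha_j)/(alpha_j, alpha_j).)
The diagram associated to this matrix has two connected components: the simple roots {alpha_1, alpha_2, alpha_3, alpha_5} form a chain of 4 nodes with a double edge at one end; the terminal node there is the unique short simple root (B_4), and {alpha_4, alpha_6, alpha_7, alpha_8} form a chain of 4 nodes with a double edge at one end; the terminal node there is the unique long simple root (C_4). A semisimple Lie algebra decomposes uniquely as the direct sum of simple ideals, one per connected component of its Dynkin diagram, so g ≅ B_4 ⊕ C_4 (dimension 36 + 36 = 72).

B_4 (so(9)) + C_4 (sp(8))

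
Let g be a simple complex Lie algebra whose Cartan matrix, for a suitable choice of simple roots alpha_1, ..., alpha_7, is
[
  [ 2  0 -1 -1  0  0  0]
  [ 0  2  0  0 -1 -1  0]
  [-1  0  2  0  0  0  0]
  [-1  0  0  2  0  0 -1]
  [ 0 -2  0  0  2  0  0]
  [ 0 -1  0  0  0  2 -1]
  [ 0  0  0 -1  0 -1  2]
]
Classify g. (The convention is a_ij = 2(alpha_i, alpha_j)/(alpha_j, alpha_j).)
C7

The matrix has rank 7 with 2's on the diagonal. Reading the off-diagonal entries as Dynkin edges (a single edge where a_ij = a_ji = -1; a double or triple edge where a_ij * a_ji = 2 or 3), the diagram is a chain of 7 nodes with a double edge at one end; the terminal node there is the unique long simple root (C_7). One simple-root ordering that puts it in standard form is (alpha_3, alpha_1, alpha_4, alpha_7, alpha_6, alpha_2, alpha_5). So the algebra is type C_7, i.e. sp(14).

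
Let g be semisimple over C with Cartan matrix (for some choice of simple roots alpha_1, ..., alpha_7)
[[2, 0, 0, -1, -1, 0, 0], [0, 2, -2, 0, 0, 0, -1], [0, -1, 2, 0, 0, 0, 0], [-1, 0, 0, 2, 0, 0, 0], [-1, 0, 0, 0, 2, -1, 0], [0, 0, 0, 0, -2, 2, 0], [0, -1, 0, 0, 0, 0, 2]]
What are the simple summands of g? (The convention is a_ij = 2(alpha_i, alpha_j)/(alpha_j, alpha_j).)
The diagram associated to this matrix has two connected components: the simple roots {alpha_2, alpha_3, alpha_7} form a chain of 3 nodes with a double edge at one end; the terminal node there is the unique short simple root (B_3), and {alpha_1, alpha_4, alpha_5, alpha_6} form a chain of 4 nodes with a double edge at one end; the terminal node there is the unique long simple root (C_4). A semisimple Lie algebra decomposes uniquely as the direct sum of simple ideals, one per connected component of its Dynkin diagram, so g ≅ B_3 ⊕ C_4 (dimension 21 + 36 = 57).

type B_3 + type C_4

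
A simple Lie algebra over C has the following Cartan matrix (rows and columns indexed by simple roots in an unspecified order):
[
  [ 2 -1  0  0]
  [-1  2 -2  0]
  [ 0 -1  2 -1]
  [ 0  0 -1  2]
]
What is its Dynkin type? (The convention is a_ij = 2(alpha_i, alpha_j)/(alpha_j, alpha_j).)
F_4

The matrix has rank 4 with 2's on the diagonal. Reading the off-diagonal entries as Dynkin edges (a single edge where a_ij = a_ji = -1; a double or triple edge where a_ij * a_ji = 2 or 3), the diagram is a chain of 4 nodes with a double edge between the middle two (F_4). One simple-root ordering that puts it in standard form is (alpha_1, alpha_2, alpha_3, alpha_4). So the algebra is type F_4.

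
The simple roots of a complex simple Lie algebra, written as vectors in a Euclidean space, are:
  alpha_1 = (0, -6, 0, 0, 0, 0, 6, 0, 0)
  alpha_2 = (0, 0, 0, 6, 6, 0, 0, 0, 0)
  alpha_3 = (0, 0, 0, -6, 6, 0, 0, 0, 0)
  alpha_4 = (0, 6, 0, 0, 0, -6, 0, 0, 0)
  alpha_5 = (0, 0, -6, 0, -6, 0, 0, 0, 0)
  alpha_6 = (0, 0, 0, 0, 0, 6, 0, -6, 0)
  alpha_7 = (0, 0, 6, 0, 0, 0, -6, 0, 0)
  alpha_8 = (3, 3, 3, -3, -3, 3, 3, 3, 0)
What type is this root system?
Compute the Cartan integers a_ij = 2(alpha_i, alpha_j)/(alpha_j, alpha_j); the resulting 8x8 Cartan matrix is
[[2, 0, 0, -1, 0, 0, -1, 0], [0, 2, 0, 0, -1, 0, 0, -1], [0, 0, 2, 0, -1, 0, 0, 0], [-1, 0, 0, 2, 0, -1, 0, 0], [0, -1, -1, 0, 2, 0, -1, 0], [0, 0, 0, -1, 0, 2, 0, 0], [-1, 0, 0, 0, -1, 0, 2, 0], [0, -1, 0, 0, 0, 0, 0, 2]].
All simple roots have the same length, so the diagram is simply laced. The associated Dynkin diagram is a chain of 7 nodes with one extra node attached to the third node from one end (E_8), so the type is E_8.

type E_8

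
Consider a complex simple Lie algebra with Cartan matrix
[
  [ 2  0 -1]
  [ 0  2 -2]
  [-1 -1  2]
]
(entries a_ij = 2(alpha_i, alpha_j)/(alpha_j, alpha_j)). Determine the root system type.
C3

The matrix has rank 3 with 2's on the diagonal. Reading the off-diagonal entries as Dynkin edges (a single edge where a_ij = a_ji = -1; a double or triple edge where a_ij * a_ji = 2 or 3), the diagram is a chain of 3 nodes with a double edge at one end; the terminal node there is the unique long simple root (C_3). One simple-root ordering that puts it in standard form is (alpha_1, alpha_3, alpha_2). So the algebra is type C_3, i.e. sp(6).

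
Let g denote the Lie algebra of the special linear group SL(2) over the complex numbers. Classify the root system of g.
This is sl(2), which has dimension 2^2 - 1 = 3 and rank 2 - 1 = 1 (a Cartan subalgebra is the diagonal traceless matrices). In the classification of classical Lie algebras, the special linear algebra sl(n+1) has type A_n; here n = 1, so the Dynkin diagram is a chain of 1 nodes with single edges (A_1). Hence the type is A_1.

A_1 (sl(2))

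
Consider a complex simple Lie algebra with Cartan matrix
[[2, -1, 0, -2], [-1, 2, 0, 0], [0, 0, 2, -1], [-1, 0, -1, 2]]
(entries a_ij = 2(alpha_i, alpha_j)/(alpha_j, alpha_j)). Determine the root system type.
F_4

The matrix has rank 4 with 2's on the diagonal. Reading the off-diagonal entries as Dynkin edges (a single edge where a_ij = a_ji = -1; a double or triple edge where a_ij * a_ji = 2 or 3), the diagram is a chain of 4 nodes with a double edge between the middle two (F_4). One simple-root ordering that puts it in standard form is (alpha_2, alpha_1, alpha_4, alpha_3). So the algebra is type F_4.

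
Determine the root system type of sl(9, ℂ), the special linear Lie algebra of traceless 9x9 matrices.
This is sl(9), which has dimension 9^2 - 1 = 80 and rank 9 - 1 = 8 (a Cartan subalgebra is the diagonal traceless matrices). In the classification of classical Lie algebras, the special linear algebra sl(n+1) has type A_n; here n = 8, so the Dynkin diagram is a chain of 8 nodes with single edges (A_8). Hence the type is A_8.

A8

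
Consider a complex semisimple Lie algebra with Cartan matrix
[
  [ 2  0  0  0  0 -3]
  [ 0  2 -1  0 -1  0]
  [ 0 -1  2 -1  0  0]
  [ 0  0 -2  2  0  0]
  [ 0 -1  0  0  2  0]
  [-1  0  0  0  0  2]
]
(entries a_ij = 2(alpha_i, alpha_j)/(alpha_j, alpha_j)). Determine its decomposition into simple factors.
C4 + G2

The diagram associated to this matrix has two connected components: the simple roots {alpha_2, alpha_3, alpha_4, alpha_5} form a chain of 4 nodes with a double edge at one end; the terminal node there is the unique long simple root (C_4), and {alpha_1, alpha_6} form two nodes joined by a triple edge (G_2). A semisimple Lie algebra decomposes uniquely as the direct sum of simple ideals, one per connected component of its Dynkin diagram, so g ≅ C_4 ⊕ G_2 (dimension 36 + 14 = 50).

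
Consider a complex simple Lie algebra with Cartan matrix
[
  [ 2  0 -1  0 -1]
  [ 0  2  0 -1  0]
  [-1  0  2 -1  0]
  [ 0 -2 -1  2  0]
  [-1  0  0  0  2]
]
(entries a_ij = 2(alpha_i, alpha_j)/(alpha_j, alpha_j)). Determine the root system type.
The matrix has rank 5 with 2's on the diagonal. Reading the off-diagonal entries as Dynkin edges (a single edge where a_ij = a_ji = -1; a double or triple edge where a_ij * a_ji = 2 or 3), the diagram is a chain of 5 nodes with a double edge at one end; the terminal node there is the unique short simple root (B_5). One simple-root ordering that puts it in standard form is (alpha_5, alpha_1, alpha_3, alpha_4, alpha_2). So the algebra is type B_5, i.e. so(11).

B_5 (so(11))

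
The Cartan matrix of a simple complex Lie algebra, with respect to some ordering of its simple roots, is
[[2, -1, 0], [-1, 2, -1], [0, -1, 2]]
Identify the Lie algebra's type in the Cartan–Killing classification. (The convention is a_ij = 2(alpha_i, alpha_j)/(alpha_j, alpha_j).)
The matrix has rank 3 with 2's on the diagonal. Reading the off-diagonal entries as Dynkin edges (a single edge where a_ij = a_ji = -1; a double or triple edge where a_ij * a_ji = 2 or 3), the diagram is a chain of 3 nodes with single edges (A_3). One simple-root ordering that puts it in standard form is (alpha_1, alpha_2, alpha_3). So the algebra is type A_3, i.e. sl(4).

A3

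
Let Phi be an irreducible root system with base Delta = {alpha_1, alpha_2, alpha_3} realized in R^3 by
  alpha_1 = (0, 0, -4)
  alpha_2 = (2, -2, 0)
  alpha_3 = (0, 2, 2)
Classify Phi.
C3

Compute the Cartan integers a_ij = 2(alpha_i, alpha_j)/(alpha_j, alpha_j); the resulting 3x3 Cartan matrix is
[[2, 0, -2], [0, 2, -1], [-1, -1, 2]].
The roots have two lengths (squared-length ratio 2:1); the short ones are alpha_{2,3}. The associated Dynkin diagram is a chain of 3 nodes with a double edge at one end; the terminal node there is the unique long simple root (C_3), so the type is C_3 (the algebra sp(6)).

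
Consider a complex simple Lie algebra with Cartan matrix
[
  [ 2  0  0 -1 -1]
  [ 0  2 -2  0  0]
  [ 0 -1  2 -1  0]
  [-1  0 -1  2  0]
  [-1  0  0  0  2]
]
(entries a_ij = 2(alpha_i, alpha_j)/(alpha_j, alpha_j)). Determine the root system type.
C_5

The matrix has rank 5 with 2's on the diagonal. Reading the off-diagonal entries as Dynkin edges (a single edge where a_ij = a_ji = -1; a double or triple edge where a_ij * a_ji = 2 or 3), the diagram is a chain of 5 nodes with a double edge at one end; the terminal node there is the unique long simple root (C_5). One simple-root ordering that puts it in standard form is (alpha_5, alpha_1, alpha_4, alpha_3, alpha_2). So the algebra is type C_5, i.e. sp(10).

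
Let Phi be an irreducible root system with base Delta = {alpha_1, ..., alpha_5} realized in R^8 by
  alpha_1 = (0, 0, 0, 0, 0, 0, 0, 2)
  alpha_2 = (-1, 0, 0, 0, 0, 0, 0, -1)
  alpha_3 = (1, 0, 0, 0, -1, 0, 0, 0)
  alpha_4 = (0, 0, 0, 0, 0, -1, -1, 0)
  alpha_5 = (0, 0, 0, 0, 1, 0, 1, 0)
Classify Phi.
Compute the Cartan integers a_ij = 2(alpha_i, alpha_j)/(alpha_j, alpha_j); the resulting 5x5 Cartan matrix is
[[2, -2, 0, 0, 0], [-1, 2, -1, 0, 0], [0, -1, 2, 0, -1], [0, 0, 0, 2, -1], [0, 0, -1, -1, 2]].
The roots have two lengths (squared-length ratio 2:1); the short ones are alpha_{2,3,4,5}. The associated Dynkin diagram is a chain of 5 nodes with a double edge at one end; the terminal node there is the unique long simple root (C_5), so the type is C_5 (the algebra sp(10)).

C_5 (sp(10))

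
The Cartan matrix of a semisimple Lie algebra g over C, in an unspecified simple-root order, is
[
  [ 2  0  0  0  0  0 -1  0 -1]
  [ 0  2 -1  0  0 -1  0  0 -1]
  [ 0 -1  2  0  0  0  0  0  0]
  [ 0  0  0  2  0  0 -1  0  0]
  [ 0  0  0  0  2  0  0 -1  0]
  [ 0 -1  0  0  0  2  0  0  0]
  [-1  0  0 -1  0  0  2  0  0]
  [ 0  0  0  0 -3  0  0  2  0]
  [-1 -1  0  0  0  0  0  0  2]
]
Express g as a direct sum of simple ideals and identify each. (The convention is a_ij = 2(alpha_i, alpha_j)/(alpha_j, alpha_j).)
D_7 + G_2

The diagram associated to this matrix has two connected components: the simple roots {alpha_1, alpha_2, alpha_3, alpha_4, alpha_6, alpha_7, alpha_9} form a chain of 5 nodes with a fork of two nodes at one end (D_7), and {alpha_5, alpha_8} form two nodes joined by a triple edge (G_2). A semisimple Lie algebra decomposes uniquely as the direct sum of simple ideals, one per connected component of its Dynkin diagram, so g ≅ D_7 ⊕ G_2 (dimension 91 + 14 = 105).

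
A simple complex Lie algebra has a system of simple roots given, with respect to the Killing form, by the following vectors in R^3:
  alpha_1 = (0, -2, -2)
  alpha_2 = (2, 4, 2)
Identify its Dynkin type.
Compute the Cartan integers a_ij = 2(alpha_i, alpha_j)/(alpha_j, alpha_j); the resulting 2x2 Cartan matrix is
[[2, -1], [-3, 2]].
The roots have two lengths (squared-length ratio 3:1); the short ones are alpha_{1}. The associated Dynkin diagram is two nodes joined by a triple edge (G_2), so the type is G_2.

G_2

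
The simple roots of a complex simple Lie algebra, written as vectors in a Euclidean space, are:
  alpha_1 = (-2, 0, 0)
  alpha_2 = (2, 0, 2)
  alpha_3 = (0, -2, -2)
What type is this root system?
type B_3

Compute the Cartan integers a_ij = 2(alpha_i, alpha_j)/(alpha_j, alpha_j); the resulting 3x3 Cartan matrix is
[[2, -1, 0], [-2, 2, -1], [0, -1, 2]].
The roots have two lengths (squared-length ratio 2:1); the short ones are alpha_{1}. The associated Dynkin diagram is a chain of 3 nodes with a double edge at one end; the terminal node there is the unique short simple root (B_3), so the type is B_3 (the algebra so(7)).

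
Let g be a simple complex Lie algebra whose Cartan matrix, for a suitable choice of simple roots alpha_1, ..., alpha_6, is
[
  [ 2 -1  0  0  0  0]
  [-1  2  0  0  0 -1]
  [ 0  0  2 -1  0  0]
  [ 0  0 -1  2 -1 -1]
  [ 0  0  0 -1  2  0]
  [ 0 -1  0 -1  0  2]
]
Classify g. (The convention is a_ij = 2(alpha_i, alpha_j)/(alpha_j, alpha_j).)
D6

The matrix has rank 6 with 2's on the diagonal. Reading the off-diagonal entries as Dynkin edges (a single edge where a_ij = a_ji = -1; a double or triple edge where a_ij * a_ji = 2 or 3), the diagram is a chain of 4 nodes with a fork of two nodes at one end (D_6). One simple-root ordering that puts it in standard form is (alpha_1, alpha_2, alpha_6, alpha_4, alpha_3, alpha_5). So the algebra is type D_6, i.e. so(12).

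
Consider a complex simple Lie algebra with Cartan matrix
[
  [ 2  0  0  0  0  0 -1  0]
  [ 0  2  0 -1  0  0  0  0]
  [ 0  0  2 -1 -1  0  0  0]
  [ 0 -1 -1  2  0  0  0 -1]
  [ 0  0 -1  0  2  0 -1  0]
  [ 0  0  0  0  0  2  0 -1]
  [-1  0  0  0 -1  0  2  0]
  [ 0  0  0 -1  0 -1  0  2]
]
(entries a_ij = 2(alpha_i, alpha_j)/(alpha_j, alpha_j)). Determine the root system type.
The matrix has rank 8 with 2's on the diagonal. Reading the off-diagonal entries as Dynkin edges (a single edge where a_ij = a_ji = -1; a double or triple edge where a_ij * a_ji = 2 or 3), the diagram is a chain of 7 nodes with one extra node attached to the third node from one end (E_8). One simple-root ordering that puts it in standard form is (alpha_6, alpha_2, alpha_8, alpha_4, alpha_3, alpha_5, alpha_7, alpha_1). So the algebra is type E_8.

E8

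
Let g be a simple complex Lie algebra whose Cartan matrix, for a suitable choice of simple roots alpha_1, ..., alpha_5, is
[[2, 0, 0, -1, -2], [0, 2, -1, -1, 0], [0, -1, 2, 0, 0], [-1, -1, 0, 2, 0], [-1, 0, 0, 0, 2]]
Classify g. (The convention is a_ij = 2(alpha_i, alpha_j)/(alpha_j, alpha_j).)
B_5

The matrix has rank 5 with 2's on the diagonal. Reading the off-diagonal entries as Dynkin edges (a single edge where a_ij = a_ji = -1; a double or triple edge where a_ij * a_ji = 2 or 3), the diagram is a chain of 5 nodes with a double edge at one end; the terminal node there is the unique short simple root (B_5). One simple-root ordering that puts it in standard form is (alpha_3, alpha_2, alpha_4, alpha_1, alpha_5). So the algebra is type B_5, i.e. so(11).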